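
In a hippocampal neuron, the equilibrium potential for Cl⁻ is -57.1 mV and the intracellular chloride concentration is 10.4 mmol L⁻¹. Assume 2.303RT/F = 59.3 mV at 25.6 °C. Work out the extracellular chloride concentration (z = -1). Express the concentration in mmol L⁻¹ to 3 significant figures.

95.5 mmol L⁻¹

Nernst: E = (59.3/-1) · log₁₀([out]/[in]), so log₁₀([out]/[in]) = -57.1 × -1 / 59.3 = 0.9629.
[out]/[in] = 10^(0.9629) = 9.181.
[out] = 9.181 × 10.4 = 95.48 mmol L⁻¹.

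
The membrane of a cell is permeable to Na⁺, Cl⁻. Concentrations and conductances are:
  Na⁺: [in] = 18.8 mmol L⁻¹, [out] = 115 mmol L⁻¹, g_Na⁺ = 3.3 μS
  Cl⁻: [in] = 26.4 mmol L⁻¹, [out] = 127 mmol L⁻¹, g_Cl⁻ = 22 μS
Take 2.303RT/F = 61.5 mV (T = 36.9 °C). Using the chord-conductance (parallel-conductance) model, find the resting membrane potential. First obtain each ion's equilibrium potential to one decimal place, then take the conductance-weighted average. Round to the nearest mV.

-30 mV

E_Na⁺ = (61.5/1)·log₁₀(115/18.8) = 48.4 mV
E_Cl⁻ = (61.5/-1)·log₁₀(127/26.4) = -42.0 mV
Vm = (Σ gᵢEᵢ)/(Σ gᵢ) = (3.3·48.4 + 22·-42.0) / (3.3 + 22)
= -764.28 / 25.3 = -30.21 mV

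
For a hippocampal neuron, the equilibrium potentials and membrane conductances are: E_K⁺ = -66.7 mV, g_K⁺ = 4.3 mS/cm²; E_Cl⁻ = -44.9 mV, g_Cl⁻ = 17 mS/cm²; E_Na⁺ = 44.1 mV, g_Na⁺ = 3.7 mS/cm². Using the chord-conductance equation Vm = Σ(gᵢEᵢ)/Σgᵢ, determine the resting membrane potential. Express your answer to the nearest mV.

Σ gᵢEᵢ = 4.3·(-66.7) + 17·(-44.9) + 3.7·(44.1) = -886.94
Σ gᵢ = 4.3 + 17 + 3.7 = 25
Vm = -886.94 / 25 = -35.48 mV

-35 mV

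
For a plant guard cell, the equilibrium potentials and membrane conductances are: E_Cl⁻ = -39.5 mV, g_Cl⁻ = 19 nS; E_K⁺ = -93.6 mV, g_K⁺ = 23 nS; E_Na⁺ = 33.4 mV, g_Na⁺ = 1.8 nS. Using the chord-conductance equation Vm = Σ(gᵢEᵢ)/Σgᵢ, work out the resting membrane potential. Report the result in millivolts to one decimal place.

Σ gᵢEᵢ = 19·(-39.5) + 23·(-93.6) + 1.8·(33.4) = -2843.18
Σ gᵢ = 19 + 23 + 1.8 = 43.8
Vm = -2843.18 / 43.8 = -64.91 mV

-64.9 mV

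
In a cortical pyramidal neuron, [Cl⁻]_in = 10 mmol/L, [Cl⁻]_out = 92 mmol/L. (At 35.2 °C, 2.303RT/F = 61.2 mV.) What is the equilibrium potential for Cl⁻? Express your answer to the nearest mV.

-59 mV

E = (61.2/z) · log₁₀([Cl⁻]_out/[Cl⁻]_in) with z = -1.
For an anion, dividing by z = -1 reverses the sign.
= (61.2/-1) · log₁₀(92/10) = -61.20 · log₁₀(9.2)
= -61.20 · (0.9638) = -58.98 mV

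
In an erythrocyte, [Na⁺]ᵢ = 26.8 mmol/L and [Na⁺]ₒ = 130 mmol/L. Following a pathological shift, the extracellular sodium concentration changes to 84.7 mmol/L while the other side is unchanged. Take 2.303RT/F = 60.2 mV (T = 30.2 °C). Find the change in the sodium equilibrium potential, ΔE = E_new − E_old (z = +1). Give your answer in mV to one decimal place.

-11.2 mV

E_old = (60.2/1)·log₁₀(130/26.8) = 41.29 mV
E_new = (60.2/1)·log₁₀(84.7/26.8) = 30.08 mV
ΔE = 30.08 − (41.29) = -11.20 mV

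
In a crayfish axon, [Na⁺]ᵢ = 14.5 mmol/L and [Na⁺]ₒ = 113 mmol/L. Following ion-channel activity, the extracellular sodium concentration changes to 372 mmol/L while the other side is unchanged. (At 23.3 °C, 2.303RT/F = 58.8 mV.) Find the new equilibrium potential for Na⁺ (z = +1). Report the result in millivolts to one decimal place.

After the shift: [Na⁺]_out = 372, [Na⁺]_in = 14.5 mmol/L.
E_new = (58.8/1)·log₁₀(372/14.5) = 58.80 · (1.4092) = 82.86 mV

82.9 mV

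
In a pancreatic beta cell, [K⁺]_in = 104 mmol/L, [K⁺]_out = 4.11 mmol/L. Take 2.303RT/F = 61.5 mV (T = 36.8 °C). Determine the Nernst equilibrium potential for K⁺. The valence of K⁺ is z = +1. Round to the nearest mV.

-86 mV

E = (61.5/z) · log₁₀([K⁺]_out/[K⁺]_in) with z = +1.
= (61.5/1) · log₁₀(4.11/104) = 61.50 · log₁₀(0.03952)
= 61.50 · (-1.4032) = -86.30 mV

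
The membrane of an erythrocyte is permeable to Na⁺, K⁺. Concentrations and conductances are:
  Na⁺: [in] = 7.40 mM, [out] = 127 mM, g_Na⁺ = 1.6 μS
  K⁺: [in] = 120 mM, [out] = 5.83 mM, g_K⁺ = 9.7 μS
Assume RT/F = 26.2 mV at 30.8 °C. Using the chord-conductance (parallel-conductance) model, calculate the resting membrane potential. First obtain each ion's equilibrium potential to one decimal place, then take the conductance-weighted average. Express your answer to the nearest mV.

-57 mV

E_Na⁺ = (26.2/1)·ln(127/7.40) = 74.5 mV
E_K⁺ = (26.2/1)·ln(5.83/120) = -79.2 mV
Vm = (Σ gᵢEᵢ)/(Σ gᵢ) = (1.6·74.5 + 9.7·-79.2) / (1.6 + 9.7)
= -649.04 / 11.3 = -57.44 mV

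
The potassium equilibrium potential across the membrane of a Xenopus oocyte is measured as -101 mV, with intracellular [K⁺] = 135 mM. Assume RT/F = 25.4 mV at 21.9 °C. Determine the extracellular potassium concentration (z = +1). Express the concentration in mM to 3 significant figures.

2.53 mM

Nernst: E = (25.4/1) · ln([out]/[in]), so ln([out]/[in]) = -101.0 × 1 / 25.4 = -3.9764.
[out]/[in] = e^(-3.9764) = 0.01875.
[out] = 0.01875 × 135 = 2.532 mM.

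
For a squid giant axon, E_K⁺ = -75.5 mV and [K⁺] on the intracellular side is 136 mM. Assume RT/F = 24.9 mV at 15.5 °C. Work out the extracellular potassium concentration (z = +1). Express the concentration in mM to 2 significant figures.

Nernst: E = (24.9/1) · ln([out]/[in]), so ln([out]/[in]) = -75.5 × 1 / 24.9 = -3.0321.
[out]/[in] = e^(-3.0321) = 0.04821.
[out] = 0.04821 × 136 = 6.557 mM.

6.6 mM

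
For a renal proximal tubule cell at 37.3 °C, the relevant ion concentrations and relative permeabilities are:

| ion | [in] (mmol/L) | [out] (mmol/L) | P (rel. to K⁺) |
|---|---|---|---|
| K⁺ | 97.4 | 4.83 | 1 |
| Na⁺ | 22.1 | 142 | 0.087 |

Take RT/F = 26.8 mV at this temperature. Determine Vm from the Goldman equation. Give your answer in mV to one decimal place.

Vm = 26.8 · ln[(Σ P·[cation]ₒ + Σ P·[anion]ᵢ) / (Σ P·[cation]ᵢ + Σ P·[anion]ₒ)]
Numerator = 1×4.83 + 0.087×142 = 17.18
Denominator = 1×97.4 + 0.087×22.1 = 99.32
Vm = 26.8 · ln(0.17301) = 26.8 × (-1.7544) = -47.02 mV

-47.0 mV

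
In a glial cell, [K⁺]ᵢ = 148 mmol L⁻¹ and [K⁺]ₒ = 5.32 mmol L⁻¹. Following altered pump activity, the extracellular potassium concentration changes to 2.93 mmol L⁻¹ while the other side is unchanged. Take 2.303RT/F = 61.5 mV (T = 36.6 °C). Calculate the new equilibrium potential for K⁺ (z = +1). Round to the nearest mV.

After the shift: [K⁺]_out = 2.93, [K⁺]_in = 148 mmol L⁻¹.
E_new = (61.5/1)·log₁₀(2.93/148) = 61.50 · (-1.7034) = -104.76 mV

-105 mV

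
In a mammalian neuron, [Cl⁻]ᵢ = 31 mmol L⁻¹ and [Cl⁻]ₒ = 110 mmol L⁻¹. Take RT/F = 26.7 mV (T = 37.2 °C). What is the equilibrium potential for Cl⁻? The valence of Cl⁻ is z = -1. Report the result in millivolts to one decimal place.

E = (26.7/z) · ln([Cl⁻]_out/[Cl⁻]_in) with z = -1.
For an anion, dividing by z = -1 reverses the sign.
= (26.7/-1) · ln(110/31) = -26.70 · ln(3.548)
= -26.70 · (1.2665) = -33.82 mV

-33.8 mV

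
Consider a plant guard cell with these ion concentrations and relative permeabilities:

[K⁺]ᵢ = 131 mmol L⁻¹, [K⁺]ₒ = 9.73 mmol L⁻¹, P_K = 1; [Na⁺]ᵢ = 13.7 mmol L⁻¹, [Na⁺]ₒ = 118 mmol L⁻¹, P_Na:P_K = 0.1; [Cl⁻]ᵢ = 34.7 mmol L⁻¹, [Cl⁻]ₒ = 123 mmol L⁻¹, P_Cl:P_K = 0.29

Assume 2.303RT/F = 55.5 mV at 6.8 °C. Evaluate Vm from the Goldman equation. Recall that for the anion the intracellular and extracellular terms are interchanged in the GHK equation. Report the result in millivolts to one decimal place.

-40.3 mV

Vm = 55.5 · log₁₀[(Σ P·[cation]ₒ + Σ P·[anion]ᵢ) / (Σ P·[cation]ᵢ + Σ P·[anion]ₒ)]
Numerator = 1×9.73 + 0.1×118 + 0.29×34.7 = 31.59
Denominator = 1×131 + 0.1×13.7 + 0.29×123 = 168
Vm = 55.5 · log₁₀(0.18801) = 55.5 × (-0.7258) = -40.28 mV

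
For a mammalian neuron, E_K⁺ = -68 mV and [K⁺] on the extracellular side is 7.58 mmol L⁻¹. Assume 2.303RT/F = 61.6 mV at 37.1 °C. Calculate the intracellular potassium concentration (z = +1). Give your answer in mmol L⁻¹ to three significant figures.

96.3 mmol L⁻¹

Nernst: E = (61.6/1) · log₁₀([out]/[in]), so log₁₀([out]/[in]) = -68.0 × 1 / 61.6 = -1.1039.
[out]/[in] = 10^(-1.1039) = 0.07872.
[in] = 7.58 / 0.07872 = 96.29 mmol L⁻¹.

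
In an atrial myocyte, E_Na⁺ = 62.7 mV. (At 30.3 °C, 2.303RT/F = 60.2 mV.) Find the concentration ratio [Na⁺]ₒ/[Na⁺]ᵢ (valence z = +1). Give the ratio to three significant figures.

log₁₀([out]/[in]) = E·z/(60.2) = 62.7 × 1 / 60.2 = 1.0415
[out]/[in] = 10^(1.0415) = 11

11.0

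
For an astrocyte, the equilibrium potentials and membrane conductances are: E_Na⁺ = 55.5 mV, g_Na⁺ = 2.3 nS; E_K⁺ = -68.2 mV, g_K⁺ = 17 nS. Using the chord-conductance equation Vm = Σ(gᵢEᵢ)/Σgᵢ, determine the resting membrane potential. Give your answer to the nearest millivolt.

Σ gᵢEᵢ = 2.3·(55.5) + 17·(-68.2) = -1031.75
Σ gᵢ = 2.3 + 17 = 19.3
Vm = -1031.75 / 19.3 = -53.46 mV

-53 mV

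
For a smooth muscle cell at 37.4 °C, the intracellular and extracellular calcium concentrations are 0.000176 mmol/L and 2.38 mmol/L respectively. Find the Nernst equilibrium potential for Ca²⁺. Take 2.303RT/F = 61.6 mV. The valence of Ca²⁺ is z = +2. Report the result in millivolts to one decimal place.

127.2 mV

E = (61.6/z) · log₁₀([Ca²⁺]_out/[Ca²⁺]_in) with z = +2.
= (61.6/2) · log₁₀(2.38/0.000176) = 30.80 · log₁₀(1.352e+04)
= 30.80 · (4.1311) = 127.24 mV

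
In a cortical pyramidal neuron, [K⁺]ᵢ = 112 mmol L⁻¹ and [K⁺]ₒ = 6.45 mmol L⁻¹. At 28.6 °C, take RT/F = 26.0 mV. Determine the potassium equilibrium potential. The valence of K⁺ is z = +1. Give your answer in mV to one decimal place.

E = (26.0/z) · ln([K⁺]_out/[K⁺]_in) with z = +1.
= (26.0/1) · ln(6.45/112) = 26.00 · ln(0.05759)
= 26.00 · (-2.8544) = -74.21 mV

-74.2 mV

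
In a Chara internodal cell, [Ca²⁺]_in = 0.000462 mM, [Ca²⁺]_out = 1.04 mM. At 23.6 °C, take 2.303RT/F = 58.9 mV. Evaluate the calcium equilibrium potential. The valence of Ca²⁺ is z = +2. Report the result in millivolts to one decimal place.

E = (58.9/z) · log₁₀([Ca²⁺]_out/[Ca²⁺]_in) with z = +2.
= (58.9/2) · log₁₀(1.04/0.000462) = 29.45 · log₁₀(2251)
= 29.45 · (3.3524) = 98.73 mV

98.7 mV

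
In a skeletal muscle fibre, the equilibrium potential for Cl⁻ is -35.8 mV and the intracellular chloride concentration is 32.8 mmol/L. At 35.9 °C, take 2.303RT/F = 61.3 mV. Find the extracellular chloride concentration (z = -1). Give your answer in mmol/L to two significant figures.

130 mmol/L

Nernst: E = (61.3/-1) · log₁₀([out]/[in]), so log₁₀([out]/[in]) = -35.8 × -1 / 61.3 = 0.5840.
[out]/[in] = 10^(0.5840) = 3.837.
[out] = 3.837 × 32.8 = 125.9 mmol/L.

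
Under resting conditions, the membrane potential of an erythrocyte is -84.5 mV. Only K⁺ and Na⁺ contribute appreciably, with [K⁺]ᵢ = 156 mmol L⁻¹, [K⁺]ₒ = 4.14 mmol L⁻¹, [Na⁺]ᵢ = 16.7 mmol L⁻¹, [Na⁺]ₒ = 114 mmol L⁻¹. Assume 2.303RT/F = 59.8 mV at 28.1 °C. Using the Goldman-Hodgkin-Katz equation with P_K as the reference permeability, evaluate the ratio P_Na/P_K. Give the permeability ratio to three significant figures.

Let α = P_Na/P_K. GHK: Vm = 59.8·log₁₀[(Kₒ + α·Naₒ)/(Kᵢ + α·Naᵢ)].
10^(Vm/59.8) = 10^(-84.5/59.8) = 0.038633
So 0.038633·(Kᵢ + α·Naᵢ) = Kₒ + α·Naₒ → α = (0.038633·156.0 − 4.14) / (114.0 − 0.038633·16.7)
α = (6.027 − 4.14) / (114.0 − 0.6452) = 1.887/113.4 = 0.01664

0.0166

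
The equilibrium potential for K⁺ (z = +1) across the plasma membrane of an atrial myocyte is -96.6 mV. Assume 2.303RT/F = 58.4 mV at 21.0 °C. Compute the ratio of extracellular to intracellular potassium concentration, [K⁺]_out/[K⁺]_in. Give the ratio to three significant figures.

0.0222

log₁₀([out]/[in]) = E·z/(58.4) = -96.6 × 1 / 58.4 = -1.6541
[out]/[in] = 10^(-1.6541) = 0.02218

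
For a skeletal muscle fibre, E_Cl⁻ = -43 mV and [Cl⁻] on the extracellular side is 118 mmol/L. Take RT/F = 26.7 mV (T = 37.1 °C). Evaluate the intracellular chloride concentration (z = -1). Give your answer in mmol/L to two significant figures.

24 mmol/L

Nernst: E = (26.7/-1) · ln([out]/[in]), so ln([out]/[in]) = -43.0 × -1 / 26.7 = 1.6105.
[out]/[in] = e^(1.6105) = 5.005.
[in] = 118 / 5.005 = 23.58 mmol/L.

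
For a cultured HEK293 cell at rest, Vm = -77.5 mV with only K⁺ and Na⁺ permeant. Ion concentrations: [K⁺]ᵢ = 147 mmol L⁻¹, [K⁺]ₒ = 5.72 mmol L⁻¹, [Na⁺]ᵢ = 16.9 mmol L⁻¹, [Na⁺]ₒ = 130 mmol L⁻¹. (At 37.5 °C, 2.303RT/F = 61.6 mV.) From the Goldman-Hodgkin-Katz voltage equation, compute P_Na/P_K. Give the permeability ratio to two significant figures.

0.019

Let α = P_Na/P_K. GHK: Vm = 61.6·log₁₀[(Kₒ + α·Naₒ)/(Kᵢ + α·Naᵢ)].
10^(Vm/61.6) = 10^(-77.5/61.6) = 0.055193
So 0.055193·(Kᵢ + α·Naᵢ) = Kₒ + α·Naₒ → α = (0.055193·147.0 − 5.72) / (130.0 − 0.055193·16.9)
α = (8.113 − 5.72) / (130.0 − 0.9328) = 2.393/129.1 = 0.01854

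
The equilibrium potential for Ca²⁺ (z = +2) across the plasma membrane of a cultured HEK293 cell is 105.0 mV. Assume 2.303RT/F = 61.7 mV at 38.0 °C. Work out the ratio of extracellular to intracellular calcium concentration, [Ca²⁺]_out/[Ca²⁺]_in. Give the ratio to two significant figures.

log₁₀([out]/[in]) = E·z/(61.7) = 105.0 × 2 / 61.7 = 3.4036
[out]/[in] = 10^(3.4036) = 2533

2500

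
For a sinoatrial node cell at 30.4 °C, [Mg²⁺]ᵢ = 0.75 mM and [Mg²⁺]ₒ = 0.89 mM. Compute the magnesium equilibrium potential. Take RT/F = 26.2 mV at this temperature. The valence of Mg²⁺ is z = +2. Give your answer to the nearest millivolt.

E = (26.2/z) · ln([Mg²⁺]_out/[Mg²⁺]_in) with z = +2.
= (26.2/2) · ln(0.89/0.75) = 13.10 · ln(1.187)
= 13.10 · (0.1711) = 2.24 mV

2 mV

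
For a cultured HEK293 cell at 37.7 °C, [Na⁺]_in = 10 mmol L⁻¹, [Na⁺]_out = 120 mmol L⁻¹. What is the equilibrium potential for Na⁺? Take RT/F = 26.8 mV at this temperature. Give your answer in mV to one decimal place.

E = (26.8/z) · ln([Na⁺]_out/[Na⁺]_in) with z = +1.
= (26.8/1) · ln(120/10) = 26.80 · ln(12)
= 26.80 · (2.4849) = 66.60 mV

66.6 mV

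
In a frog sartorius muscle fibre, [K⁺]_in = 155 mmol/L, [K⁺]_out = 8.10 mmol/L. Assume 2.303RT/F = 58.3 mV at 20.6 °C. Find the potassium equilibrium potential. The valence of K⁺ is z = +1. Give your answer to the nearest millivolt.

-75 mV

E = (58.3/z) · log₁₀([K⁺]_out/[K⁺]_in) with z = +1.
= (58.3/1) · log₁₀(8.10/155) = 58.30 · log₁₀(0.05226)
= 58.30 · (-1.2818) = -74.73 mV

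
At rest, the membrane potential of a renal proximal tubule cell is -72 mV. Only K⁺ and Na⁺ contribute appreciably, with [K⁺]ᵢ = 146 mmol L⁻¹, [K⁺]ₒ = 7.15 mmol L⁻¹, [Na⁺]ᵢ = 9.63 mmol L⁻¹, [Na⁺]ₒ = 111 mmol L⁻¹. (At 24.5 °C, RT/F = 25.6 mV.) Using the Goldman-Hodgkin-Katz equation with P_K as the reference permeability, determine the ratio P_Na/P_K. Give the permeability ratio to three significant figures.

Let α = P_Na/P_K. GHK: Vm = 25.6·ln[(Kₒ + α·Naₒ)/(Kᵢ + α·Naᵢ)].
e^(Vm/25.6) = e^(-72.0/25.6) = 0.060055
So 0.060055·(Kᵢ + α·Naᵢ) = Kₒ + α·Naₒ → α = (0.060055·146.0 − 7.15) / (111.0 − 0.060055·9.63)
α = (8.768 − 7.15) / (111.0 − 0.5783) = 1.618/110.4 = 0.01465

0.0147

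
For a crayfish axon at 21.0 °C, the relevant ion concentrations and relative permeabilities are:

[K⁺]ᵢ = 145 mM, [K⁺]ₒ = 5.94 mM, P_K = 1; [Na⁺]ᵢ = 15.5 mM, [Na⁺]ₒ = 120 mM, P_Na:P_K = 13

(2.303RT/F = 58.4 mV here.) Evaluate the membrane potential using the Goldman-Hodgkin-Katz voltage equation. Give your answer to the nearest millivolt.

38 mV

Vm = 58.4 · log₁₀[(Σ P·[cation]ₒ + Σ P·[anion]ᵢ) / (Σ P·[cation]ᵢ + Σ P·[anion]ₒ)]
Numerator = 1×5.94 + 13×120 = 1566
Denominator = 1×145 + 13×15.5 = 346.5
Vm = 58.4 · log₁₀(4.5193) = 58.4 × (0.6551) = 38.26 mV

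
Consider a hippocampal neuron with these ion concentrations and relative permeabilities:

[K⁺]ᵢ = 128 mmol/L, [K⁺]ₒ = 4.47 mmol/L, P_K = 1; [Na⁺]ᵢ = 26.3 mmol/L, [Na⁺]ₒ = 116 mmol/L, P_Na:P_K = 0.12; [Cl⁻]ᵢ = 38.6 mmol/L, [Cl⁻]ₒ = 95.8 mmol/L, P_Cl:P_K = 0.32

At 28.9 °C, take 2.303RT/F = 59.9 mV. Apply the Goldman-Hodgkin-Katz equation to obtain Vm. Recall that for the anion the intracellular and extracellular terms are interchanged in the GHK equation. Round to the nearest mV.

Vm = 59.9 · log₁₀[(Σ P·[cation]ₒ + Σ P·[anion]ᵢ) / (Σ P·[cation]ᵢ + Σ P·[anion]ₒ)]
Numerator = 1×4.47 + 0.12×116 + 0.32×38.6 = 30.74
Denominator = 1×128 + 0.12×26.3 + 0.32×95.8 = 161.8
Vm = 59.9 · log₁₀(0.18999) = 59.9 × (-0.7213) = -43.20 mV

-43 mV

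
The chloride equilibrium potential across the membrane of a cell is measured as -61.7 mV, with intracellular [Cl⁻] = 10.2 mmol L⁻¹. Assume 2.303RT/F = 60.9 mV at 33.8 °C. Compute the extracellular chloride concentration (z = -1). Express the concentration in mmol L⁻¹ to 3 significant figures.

105 mmol L⁻¹

Nernst: E = (60.9/-1) · log₁₀([out]/[in]), so log₁₀([out]/[in]) = -61.7 × -1 / 60.9 = 1.0131.
[out]/[in] = 10^(1.0131) = 10.31.
[out] = 10.31 × 10.2 = 105.1 mmol L⁻¹.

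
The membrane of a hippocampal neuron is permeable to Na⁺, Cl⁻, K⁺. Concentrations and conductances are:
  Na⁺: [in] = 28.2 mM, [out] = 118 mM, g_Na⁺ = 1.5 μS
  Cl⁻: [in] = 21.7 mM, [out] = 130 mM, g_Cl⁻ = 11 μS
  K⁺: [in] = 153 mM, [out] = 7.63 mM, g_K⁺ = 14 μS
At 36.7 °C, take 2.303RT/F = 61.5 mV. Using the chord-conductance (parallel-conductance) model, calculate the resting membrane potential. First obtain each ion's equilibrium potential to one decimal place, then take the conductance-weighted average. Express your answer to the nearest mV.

E_Na⁺ = (61.5/1)·log₁₀(118/28.2) = 38.2 mV
E_Cl⁻ = (61.5/-1)·log₁₀(130/21.7) = -47.8 mV
E_K⁺ = (61.5/1)·log₁₀(7.63/153) = -80.1 mV
Vm = (Σ gᵢEᵢ)/(Σ gᵢ) = (1.5·38.2 + 11·-47.8 + 14·-80.1) / (1.5 + 11 + 14)
= -1589.90 / 26.5 = -60.00 mV

-60 mV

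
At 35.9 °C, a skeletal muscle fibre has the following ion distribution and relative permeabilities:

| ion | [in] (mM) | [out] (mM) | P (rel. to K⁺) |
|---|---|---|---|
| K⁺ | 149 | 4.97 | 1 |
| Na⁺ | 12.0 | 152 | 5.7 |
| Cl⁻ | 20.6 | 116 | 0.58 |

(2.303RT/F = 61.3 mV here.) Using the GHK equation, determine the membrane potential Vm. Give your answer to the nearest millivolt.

Vm = 61.3 · log₁₀[(Σ P·[cation]ₒ + Σ P·[anion]ᵢ) / (Σ P·[cation]ᵢ + Σ P·[anion]ₒ)]
Numerator = 1×4.97 + 5.7×152 + 0.58×20.6 = 883.3
Denominator = 1×149 + 5.7×12.0 + 0.58×116 = 284.7
Vm = 61.3 · log₁₀(3.1028) = 61.3 × (0.4918) = 30.14 mV

30 mV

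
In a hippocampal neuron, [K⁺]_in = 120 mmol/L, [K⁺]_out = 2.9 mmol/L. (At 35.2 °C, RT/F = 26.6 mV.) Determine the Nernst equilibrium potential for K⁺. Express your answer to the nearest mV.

E = (26.6/z) · ln([K⁺]_out/[K⁺]_in) with z = +1.
= (26.6/1) · ln(2.9/120) = 26.60 · ln(0.02417)
= 26.60 · (-3.7228) = -99.03 mV

-99 mV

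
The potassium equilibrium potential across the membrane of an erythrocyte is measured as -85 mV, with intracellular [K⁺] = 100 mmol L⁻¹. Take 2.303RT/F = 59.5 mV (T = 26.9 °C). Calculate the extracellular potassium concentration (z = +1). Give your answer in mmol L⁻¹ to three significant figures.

3.73 mmol L⁻¹

Nernst: E = (59.5/1) · log₁₀([out]/[in]), so log₁₀([out]/[in]) = -85.0 × 1 / 59.5 = -1.4286.
[out]/[in] = 10^(-1.4286) = 0.03728.
[out] = 0.03728 × 100 = 3.728 mmol L⁻¹.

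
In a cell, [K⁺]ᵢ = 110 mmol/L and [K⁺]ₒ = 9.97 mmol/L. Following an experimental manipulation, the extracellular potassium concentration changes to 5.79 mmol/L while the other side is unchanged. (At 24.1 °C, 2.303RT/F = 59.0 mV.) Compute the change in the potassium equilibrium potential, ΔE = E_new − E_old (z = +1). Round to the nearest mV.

-14 mV

E_old = (59.0/1)·log₁₀(9.97/110) = -61.52 mV
E_new = (59.0/1)·log₁₀(5.79/110) = -75.44 mV
ΔE = -75.44 − (-61.52) = -13.92 mV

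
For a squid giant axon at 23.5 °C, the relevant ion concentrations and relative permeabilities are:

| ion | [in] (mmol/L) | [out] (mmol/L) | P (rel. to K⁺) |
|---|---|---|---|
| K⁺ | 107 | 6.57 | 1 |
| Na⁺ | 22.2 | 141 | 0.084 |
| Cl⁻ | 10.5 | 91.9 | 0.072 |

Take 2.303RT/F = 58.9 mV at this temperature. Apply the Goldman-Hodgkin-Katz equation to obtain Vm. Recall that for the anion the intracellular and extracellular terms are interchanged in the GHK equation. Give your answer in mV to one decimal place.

-45.9 mV

Vm = 58.9 · log₁₀[(Σ P·[cation]ₒ + Σ P·[anion]ᵢ) / (Σ P·[cation]ᵢ + Σ P·[anion]ₒ)]
Numerator = 1×6.57 + 0.084×141 + 0.072×10.5 = 19.17
Denominator = 1×107 + 0.084×22.2 + 0.072×91.9 = 115.5
Vm = 58.9 · log₁₀(0.166) = 58.9 × (-0.7799) = -45.94 mV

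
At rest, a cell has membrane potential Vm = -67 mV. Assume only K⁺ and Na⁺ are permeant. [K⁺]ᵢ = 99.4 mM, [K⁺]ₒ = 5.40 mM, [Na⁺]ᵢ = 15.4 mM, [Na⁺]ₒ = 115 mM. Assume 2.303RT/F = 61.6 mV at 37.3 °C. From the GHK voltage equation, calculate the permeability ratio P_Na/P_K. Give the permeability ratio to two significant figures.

Let α = P_Na/P_K. GHK: Vm = 61.6·log₁₀[(Kₒ + α·Naₒ)/(Kᵢ + α·Naᵢ)].
10^(Vm/61.6) = 10^(-67.0/61.6) = 0.081722
So 0.081722·(Kᵢ + α·Naᵢ) = Kₒ + α·Naₒ → α = (0.081722·99.4 − 5.4) / (115.0 − 0.081722·15.4)
α = (8.123 − 5.4) / (115.0 − 1.259) = 2.723/113.7 = 0.02394

0.024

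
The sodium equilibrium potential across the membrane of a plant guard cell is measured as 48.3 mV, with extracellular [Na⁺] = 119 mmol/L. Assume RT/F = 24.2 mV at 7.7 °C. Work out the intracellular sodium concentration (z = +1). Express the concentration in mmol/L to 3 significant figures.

Nernst: E = (24.2/1) · ln([out]/[in]), so ln([out]/[in]) = 48.3 × 1 / 24.2 = 1.9959.
[out]/[in] = e^(1.9959) = 7.359.
[in] = 119 / 7.359 = 16.17 mmol/L.

16.2 mmol/L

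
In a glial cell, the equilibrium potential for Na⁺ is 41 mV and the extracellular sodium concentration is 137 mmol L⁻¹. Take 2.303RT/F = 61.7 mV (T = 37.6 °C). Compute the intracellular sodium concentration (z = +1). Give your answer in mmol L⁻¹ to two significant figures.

Nernst: E = (61.7/1) · log₁₀([out]/[in]), so log₁₀([out]/[in]) = 41.0 × 1 / 61.7 = 0.6645.
[out]/[in] = 10^(0.6645) = 4.619.
[in] = 137 / 4.619 = 29.66 mmol L⁻¹.

30 mmol L⁻¹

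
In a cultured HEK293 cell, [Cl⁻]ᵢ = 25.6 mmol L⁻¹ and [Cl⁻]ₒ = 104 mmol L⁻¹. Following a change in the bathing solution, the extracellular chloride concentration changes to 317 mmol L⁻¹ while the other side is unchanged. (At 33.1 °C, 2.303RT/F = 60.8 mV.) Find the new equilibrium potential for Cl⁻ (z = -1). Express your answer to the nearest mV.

-66 mV

After the shift: [Cl⁻]_out = 317, [Cl⁻]_in = 25.6 mmol L⁻¹.
E_new = (60.8/-1)·log₁₀(317/25.6) = -60.80 · (1.0928) = -66.44 mV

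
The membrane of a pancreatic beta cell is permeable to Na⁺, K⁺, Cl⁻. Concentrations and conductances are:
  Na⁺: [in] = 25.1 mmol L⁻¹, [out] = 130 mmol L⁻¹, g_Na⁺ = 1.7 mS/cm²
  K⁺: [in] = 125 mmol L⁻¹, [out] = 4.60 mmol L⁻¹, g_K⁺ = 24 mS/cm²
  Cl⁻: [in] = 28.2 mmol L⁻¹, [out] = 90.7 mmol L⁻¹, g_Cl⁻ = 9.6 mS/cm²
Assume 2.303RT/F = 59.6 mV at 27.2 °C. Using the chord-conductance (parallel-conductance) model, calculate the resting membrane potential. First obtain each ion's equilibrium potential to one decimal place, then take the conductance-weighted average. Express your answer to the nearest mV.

-64 mV

E_Na⁺ = (59.6/1)·log₁₀(130/25.1) = 42.6 mV
E_K⁺ = (59.6/1)·log₁₀(4.60/125) = -85.5 mV
E_Cl⁻ = (59.6/-1)·log₁₀(90.7/28.2) = -30.2 mV
Vm = (Σ gᵢEᵢ)/(Σ gᵢ) = (1.7·42.6 + 24·-85.5 + 9.6·-30.2) / (1.7 + 24 + 9.6)
= -2269.50 / 35.3 = -64.29 mV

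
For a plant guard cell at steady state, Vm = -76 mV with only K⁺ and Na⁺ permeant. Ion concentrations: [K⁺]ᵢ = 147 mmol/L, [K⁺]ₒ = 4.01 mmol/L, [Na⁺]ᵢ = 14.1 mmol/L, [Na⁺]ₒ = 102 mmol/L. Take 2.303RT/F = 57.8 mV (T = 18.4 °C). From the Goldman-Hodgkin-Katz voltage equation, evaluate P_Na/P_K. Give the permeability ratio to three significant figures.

Let α = P_Na/P_K. GHK: Vm = 57.8·log₁₀[(Kₒ + α·Naₒ)/(Kᵢ + α·Naᵢ)].
10^(Vm/57.8) = 10^(-76.0/57.8) = 0.048431
So 0.048431·(Kᵢ + α·Naᵢ) = Kₒ + α·Naₒ → α = (0.048431·147.0 − 4.01) / (102.0 − 0.048431·14.1)
α = (7.119 − 4.01) / (102.0 − 0.6829) = 3.109/101.3 = 0.03069

0.0307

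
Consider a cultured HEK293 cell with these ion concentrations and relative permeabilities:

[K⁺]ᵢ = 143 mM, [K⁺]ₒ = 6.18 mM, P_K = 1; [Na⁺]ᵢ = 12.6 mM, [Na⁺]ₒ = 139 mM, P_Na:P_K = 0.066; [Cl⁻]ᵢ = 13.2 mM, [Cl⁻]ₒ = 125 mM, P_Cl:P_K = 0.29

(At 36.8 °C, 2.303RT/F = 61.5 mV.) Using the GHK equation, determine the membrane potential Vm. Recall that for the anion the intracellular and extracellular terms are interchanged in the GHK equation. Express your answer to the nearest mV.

-60 mV

Vm = 61.5 · log₁₀[(Σ P·[cation]ₒ + Σ P·[anion]ᵢ) / (Σ P·[cation]ᵢ + Σ P·[anion]ₒ)]
Numerator = 1×6.18 + 0.066×139 + 0.29×13.2 = 19.18
Denominator = 1×143 + 0.066×12.6 + 0.29×125 = 180.1
Vm = 61.5 · log₁₀(0.10652) = 61.5 × (-0.9726) = -59.81 mV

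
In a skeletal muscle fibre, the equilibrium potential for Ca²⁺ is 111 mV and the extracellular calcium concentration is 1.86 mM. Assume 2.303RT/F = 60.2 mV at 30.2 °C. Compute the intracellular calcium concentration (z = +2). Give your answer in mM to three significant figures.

0.000382 mM

Nernst: E = (60.2/2) · log₁₀([out]/[in]), so log₁₀([out]/[in]) = 111.0 × 2 / 60.2 = 3.6877.
[out]/[in] = 10^(3.6877) = 4872.
[in] = 1.86 / 4872 = 0.0003818 mM.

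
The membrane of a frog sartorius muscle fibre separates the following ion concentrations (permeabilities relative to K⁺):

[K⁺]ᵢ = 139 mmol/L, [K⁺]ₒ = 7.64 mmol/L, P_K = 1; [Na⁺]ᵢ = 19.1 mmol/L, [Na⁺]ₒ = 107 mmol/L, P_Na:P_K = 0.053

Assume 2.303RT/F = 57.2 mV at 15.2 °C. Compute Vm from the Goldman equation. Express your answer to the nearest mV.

Vm = 57.2 · log₁₀[(Σ P·[cation]ₒ + Σ P·[anion]ᵢ) / (Σ P·[cation]ᵢ + Σ P·[anion]ₒ)]
Numerator = 1×7.64 + 0.053×107 = 13.31
Denominator = 1×139 + 0.053×19.1 = 140
Vm = 57.2 · log₁₀(0.09507) = 57.2 × (-1.0220) = -58.46 mV

-58 mV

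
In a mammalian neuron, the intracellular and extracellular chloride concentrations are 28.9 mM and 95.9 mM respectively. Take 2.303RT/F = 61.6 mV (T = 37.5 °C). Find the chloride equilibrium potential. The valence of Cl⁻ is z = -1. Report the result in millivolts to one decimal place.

E = (61.6/z) · log₁₀([Cl⁻]_out/[Cl⁻]_in) with z = -1.
For an anion, dividing by z = -1 reverses the sign.
= (61.6/-1) · log₁₀(95.9/28.9) = -61.60 · log₁₀(3.318)
= -61.60 · (0.5209) = -32.09 mV

-32.1 mV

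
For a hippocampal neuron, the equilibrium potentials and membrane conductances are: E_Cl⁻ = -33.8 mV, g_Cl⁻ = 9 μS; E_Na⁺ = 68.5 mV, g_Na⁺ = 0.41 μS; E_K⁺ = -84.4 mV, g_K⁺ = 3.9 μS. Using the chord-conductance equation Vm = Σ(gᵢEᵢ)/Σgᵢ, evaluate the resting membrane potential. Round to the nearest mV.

-45 mV

Σ gᵢEᵢ = 9·(-33.8) + 0.41·(68.5) + 3.9·(-84.4) = -605.27
Σ gᵢ = 9 + 0.41 + 3.9 = 13.31
Vm = -605.27 / 13.31 = -45.48 mV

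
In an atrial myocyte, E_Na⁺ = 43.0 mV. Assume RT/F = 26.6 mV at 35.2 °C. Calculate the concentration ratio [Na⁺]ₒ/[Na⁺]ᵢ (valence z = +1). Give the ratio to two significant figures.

5.0

ln([out]/[in]) = E·z/(26.6) = 43.0 × 1 / 26.6 = 1.6165
[out]/[in] = e^(1.6165) = 5.036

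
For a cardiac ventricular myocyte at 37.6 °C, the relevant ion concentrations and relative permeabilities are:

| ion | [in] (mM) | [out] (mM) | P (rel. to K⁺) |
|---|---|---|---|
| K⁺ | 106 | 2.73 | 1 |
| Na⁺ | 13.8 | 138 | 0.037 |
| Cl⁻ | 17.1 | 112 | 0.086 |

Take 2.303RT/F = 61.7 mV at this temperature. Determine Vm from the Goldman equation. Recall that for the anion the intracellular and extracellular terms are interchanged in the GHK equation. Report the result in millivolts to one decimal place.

-67.6 mV

Vm = 61.7 · log₁₀[(Σ P·[cation]ₒ + Σ P·[anion]ᵢ) / (Σ P·[cation]ᵢ + Σ P·[anion]ₒ)]
Numerator = 1×2.73 + 0.037×138 + 0.086×17.1 = 9.307
Denominator = 1×106 + 0.037×13.8 + 0.086×112 = 116.1
Vm = 61.7 · log₁₀(0.080131) = 61.7 × (-1.0962) = -67.64 mV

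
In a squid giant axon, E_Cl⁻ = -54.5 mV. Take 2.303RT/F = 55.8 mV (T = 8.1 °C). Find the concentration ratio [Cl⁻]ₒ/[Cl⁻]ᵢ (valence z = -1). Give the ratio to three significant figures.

log₁₀([out]/[in]) = E·z/(55.8) = -54.5 × -1 / 55.8 = 0.9767
[out]/[in] = 10^(0.9767) = 9.478

9.48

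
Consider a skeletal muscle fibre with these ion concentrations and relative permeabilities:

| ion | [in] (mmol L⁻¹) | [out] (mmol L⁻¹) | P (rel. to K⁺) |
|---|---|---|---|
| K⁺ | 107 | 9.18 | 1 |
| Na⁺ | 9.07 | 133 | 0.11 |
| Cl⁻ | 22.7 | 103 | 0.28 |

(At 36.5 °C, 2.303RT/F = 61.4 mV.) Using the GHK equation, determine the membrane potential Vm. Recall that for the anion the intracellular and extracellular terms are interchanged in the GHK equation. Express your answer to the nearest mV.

-40 mV

Vm = 61.4 · log₁₀[(Σ P·[cation]ₒ + Σ P·[anion]ᵢ) / (Σ P·[cation]ᵢ + Σ P·[anion]ₒ)]
Numerator = 1×9.18 + 0.11×133 + 0.28×22.7 = 30.17
Denominator = 1×107 + 0.11×9.07 + 0.28×103 = 136.8
Vm = 61.4 · log₁₀(0.22045) = 61.4 × (-0.6567) = -40.32 mV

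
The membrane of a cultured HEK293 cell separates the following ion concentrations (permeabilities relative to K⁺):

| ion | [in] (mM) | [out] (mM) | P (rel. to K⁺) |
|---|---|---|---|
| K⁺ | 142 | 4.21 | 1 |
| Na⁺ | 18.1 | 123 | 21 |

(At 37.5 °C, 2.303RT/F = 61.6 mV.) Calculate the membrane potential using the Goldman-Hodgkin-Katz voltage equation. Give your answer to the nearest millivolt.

43 mV

Vm = 61.6 · log₁₀[(Σ P·[cation]ₒ + Σ P·[anion]ᵢ) / (Σ P·[cation]ᵢ + Σ P·[anion]ₒ)]
Numerator = 1×4.21 + 21×123 = 2587
Denominator = 1×142 + 21×18.1 = 522.1
Vm = 61.6 · log₁₀(4.9554) = 61.6 × (0.6951) = 42.82 mV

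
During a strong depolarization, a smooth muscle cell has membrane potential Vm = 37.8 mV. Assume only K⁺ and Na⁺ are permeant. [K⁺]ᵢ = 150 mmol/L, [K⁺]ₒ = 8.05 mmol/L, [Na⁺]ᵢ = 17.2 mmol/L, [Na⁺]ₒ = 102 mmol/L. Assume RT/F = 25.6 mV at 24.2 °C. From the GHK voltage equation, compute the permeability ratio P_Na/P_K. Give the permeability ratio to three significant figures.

Let α = P_Na/P_K. GHK: Vm = 25.6·ln[(Kₒ + α·Naₒ)/(Kᵢ + α·Naᵢ)].
e^(Vm/25.6) = e^(37.8/25.6) = 4.3779
So 4.3779·(Kᵢ + α·Naᵢ) = Kₒ + α·Naₒ → α = (4.3779·150.0 − 8.05) / (102.0 − 4.3779·17.2)
α = (656.7 − 8.05) / (102.0 − 75.3) = 648.6/26.7 = 24.29

24.3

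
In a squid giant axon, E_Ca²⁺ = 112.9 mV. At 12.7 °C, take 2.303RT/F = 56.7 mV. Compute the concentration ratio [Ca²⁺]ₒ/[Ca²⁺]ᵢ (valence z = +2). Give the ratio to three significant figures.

log₁₀([out]/[in]) = E·z/(56.7) = 112.9 × 2 / 56.7 = 3.9824
[out]/[in] = 10^(3.9824) = 9602

9600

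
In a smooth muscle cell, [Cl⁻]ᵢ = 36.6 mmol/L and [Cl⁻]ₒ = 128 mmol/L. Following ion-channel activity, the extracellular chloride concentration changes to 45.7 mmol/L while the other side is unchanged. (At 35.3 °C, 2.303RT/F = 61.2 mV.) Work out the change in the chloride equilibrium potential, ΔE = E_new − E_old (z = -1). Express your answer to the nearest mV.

E_old = (61.2/-1)·log₁₀(128/36.6) = -33.28 mV
E_new = (61.2/-1)·log₁₀(45.7/36.6) = -5.90 mV
ΔE = -5.90 − (-33.28) = 27.37 mV

27 mV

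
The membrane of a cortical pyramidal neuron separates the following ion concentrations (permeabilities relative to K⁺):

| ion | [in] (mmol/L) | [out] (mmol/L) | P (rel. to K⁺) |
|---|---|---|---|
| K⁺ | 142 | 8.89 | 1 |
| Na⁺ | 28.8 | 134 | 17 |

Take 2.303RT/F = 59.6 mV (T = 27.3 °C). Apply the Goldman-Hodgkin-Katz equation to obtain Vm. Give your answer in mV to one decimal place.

Vm = 59.6 · log₁₀[(Σ P·[cation]ₒ + Σ P·[anion]ᵢ) / (Σ P·[cation]ᵢ + Σ P·[anion]ₒ)]
Numerator = 1×8.89 + 17×134 = 2287
Denominator = 1×142 + 17×28.8 = 631.6
Vm = 59.6 · log₁₀(3.6208) = 59.6 × (0.5588) = 33.30 mV

33.3 mV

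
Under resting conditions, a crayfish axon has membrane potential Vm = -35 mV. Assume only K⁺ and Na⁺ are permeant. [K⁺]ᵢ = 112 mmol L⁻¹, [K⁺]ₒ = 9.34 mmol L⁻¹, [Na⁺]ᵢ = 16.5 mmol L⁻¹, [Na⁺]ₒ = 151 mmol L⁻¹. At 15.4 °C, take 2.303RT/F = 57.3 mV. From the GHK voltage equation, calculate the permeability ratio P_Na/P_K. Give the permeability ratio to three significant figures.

Let α = P_Na/P_K. GHK: Vm = 57.3·log₁₀[(Kₒ + α·Naₒ)/(Kᵢ + α·Naᵢ)].
10^(Vm/57.3) = 10^(-35.0/57.3) = 0.24501
So 0.24501·(Kᵢ + α·Naᵢ) = Kₒ + α·Naₒ → α = (0.24501·112.0 − 9.34) / (151.0 − 0.24501·16.5)
α = (27.44 − 9.34) / (151.0 − 4.043) = 18.1/147 = 0.1232

0.123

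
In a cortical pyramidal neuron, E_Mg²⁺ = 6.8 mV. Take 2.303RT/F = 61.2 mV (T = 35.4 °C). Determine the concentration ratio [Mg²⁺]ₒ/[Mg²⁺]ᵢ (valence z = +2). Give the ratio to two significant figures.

log₁₀([out]/[in]) = E·z/(61.2) = 6.8 × 2 / 61.2 = 0.2222
[out]/[in] = 10^(0.2222) = 1.668

1.7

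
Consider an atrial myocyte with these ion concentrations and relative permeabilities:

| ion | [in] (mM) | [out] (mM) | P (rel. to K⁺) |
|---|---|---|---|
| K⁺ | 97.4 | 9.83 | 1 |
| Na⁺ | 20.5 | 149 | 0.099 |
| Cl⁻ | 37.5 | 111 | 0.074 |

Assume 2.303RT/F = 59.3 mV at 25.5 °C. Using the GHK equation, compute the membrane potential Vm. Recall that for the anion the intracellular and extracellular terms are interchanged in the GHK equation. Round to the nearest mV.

Vm = 59.3 · log₁₀[(Σ P·[cation]ₒ + Σ P·[anion]ᵢ) / (Σ P·[cation]ᵢ + Σ P·[anion]ₒ)]
Numerator = 1×9.83 + 0.099×149 + 0.074×37.5 = 27.36
Denominator = 1×97.4 + 0.099×20.5 + 0.074×111 = 107.6
Vm = 59.3 · log₁₀(0.25414) = 59.3 × (-0.5949) = -35.28 mV

-35 mV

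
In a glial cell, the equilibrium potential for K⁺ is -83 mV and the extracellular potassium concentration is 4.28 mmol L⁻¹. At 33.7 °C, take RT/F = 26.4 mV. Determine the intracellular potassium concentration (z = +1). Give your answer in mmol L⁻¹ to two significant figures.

99 mmol L⁻¹

Nernst: E = (26.4/1) · ln([out]/[in]), so ln([out]/[in]) = -83.0 × 1 / 26.4 = -3.1439.
[out]/[in] = e^(-3.1439) = 0.04311.
[in] = 4.28 / 0.04311 = 99.27 mmol L⁻¹.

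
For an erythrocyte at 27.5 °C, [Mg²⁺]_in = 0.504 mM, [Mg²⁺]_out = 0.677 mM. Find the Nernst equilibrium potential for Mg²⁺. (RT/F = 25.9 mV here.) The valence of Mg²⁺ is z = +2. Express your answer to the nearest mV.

4 mV

E = (25.9/z) · ln([Mg²⁺]_out/[Mg²⁺]_in) with z = +2.
= (25.9/2) · ln(0.677/0.504) = 12.95 · ln(1.343)
= 12.95 · (0.2951) = 3.82 mV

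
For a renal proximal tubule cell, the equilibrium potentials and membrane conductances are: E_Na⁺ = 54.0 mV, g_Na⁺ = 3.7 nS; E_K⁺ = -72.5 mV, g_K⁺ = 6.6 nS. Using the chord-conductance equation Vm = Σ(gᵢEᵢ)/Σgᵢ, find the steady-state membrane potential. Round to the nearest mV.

Σ gᵢEᵢ = 3.7·(54.0) + 6.6·(-72.5) = -278.70
Σ gᵢ = 3.7 + 6.6 = 10.3
Vm = -278.70 / 10.3 = -27.06 mV

-27 mV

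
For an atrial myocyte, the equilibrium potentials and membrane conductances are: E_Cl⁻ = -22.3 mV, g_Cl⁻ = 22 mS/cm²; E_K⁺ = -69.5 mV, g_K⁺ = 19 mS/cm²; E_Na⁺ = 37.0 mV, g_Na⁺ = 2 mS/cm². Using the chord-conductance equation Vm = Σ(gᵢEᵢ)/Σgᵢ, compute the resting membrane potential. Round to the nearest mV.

-40 mV

Σ gᵢEᵢ = 22·(-22.3) + 19·(-69.5) + 2·(37.0) = -1737.10
Σ gᵢ = 22 + 19 + 2 = 43
Vm = -1737.10 / 43 = -40.40 mV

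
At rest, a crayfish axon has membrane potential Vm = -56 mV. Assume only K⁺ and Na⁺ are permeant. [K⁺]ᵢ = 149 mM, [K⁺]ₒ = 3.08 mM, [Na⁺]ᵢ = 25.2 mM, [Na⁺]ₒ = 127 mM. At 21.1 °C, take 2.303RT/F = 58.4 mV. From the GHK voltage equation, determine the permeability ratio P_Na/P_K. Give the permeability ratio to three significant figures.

Let α = P_Na/P_K. GHK: Vm = 58.4·log₁₀[(Kₒ + α·Naₒ)/(Kᵢ + α·Naᵢ)].
10^(Vm/58.4) = 10^(-56.0/58.4) = 0.10992
So 0.10992·(Kᵢ + α·Naᵢ) = Kₒ + α·Naₒ → α = (0.10992·149.0 − 3.08) / (127.0 − 0.10992·25.2)
α = (16.38 − 3.08) / (127.0 − 2.77) = 13.3/124.2 = 0.107

0.107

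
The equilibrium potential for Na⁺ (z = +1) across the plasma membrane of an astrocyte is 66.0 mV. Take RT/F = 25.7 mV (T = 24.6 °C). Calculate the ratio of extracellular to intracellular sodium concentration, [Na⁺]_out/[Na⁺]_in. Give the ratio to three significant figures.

ln([out]/[in]) = E·z/(25.7) = 66.0 × 1 / 25.7 = 2.5681
[out]/[in] = e^(2.5681) = 13.04

13.0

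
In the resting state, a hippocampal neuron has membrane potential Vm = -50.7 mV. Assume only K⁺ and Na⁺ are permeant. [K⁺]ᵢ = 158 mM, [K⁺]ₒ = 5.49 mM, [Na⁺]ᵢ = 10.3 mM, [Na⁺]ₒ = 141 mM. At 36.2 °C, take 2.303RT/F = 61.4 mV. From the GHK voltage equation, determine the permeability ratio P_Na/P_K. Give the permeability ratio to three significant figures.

Let α = P_Na/P_K. GHK: Vm = 61.4·log₁₀[(Kₒ + α·Naₒ)/(Kᵢ + α·Naᵢ)].
10^(Vm/61.4) = 10^(-50.7/61.4) = 0.14937
So 0.14937·(Kᵢ + α·Naᵢ) = Kₒ + α·Naₒ → α = (0.14937·158.0 − 5.49) / (141.0 − 0.14937·10.3)
α = (23.6 − 5.49) / (141.0 − 1.539) = 18.11/139.5 = 0.1299

0.130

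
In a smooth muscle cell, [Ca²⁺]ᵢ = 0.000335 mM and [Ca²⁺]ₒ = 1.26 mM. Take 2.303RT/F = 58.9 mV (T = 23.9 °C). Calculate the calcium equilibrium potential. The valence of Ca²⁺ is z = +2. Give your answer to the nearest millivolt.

E = (58.9/z) · log₁₀([Ca²⁺]_out/[Ca²⁺]_in) with z = +2.
= (58.9/2) · log₁₀(1.26/0.000335) = 29.45 · log₁₀(3761)
= 29.45 · (3.5753) = 105.29 mV

105 mV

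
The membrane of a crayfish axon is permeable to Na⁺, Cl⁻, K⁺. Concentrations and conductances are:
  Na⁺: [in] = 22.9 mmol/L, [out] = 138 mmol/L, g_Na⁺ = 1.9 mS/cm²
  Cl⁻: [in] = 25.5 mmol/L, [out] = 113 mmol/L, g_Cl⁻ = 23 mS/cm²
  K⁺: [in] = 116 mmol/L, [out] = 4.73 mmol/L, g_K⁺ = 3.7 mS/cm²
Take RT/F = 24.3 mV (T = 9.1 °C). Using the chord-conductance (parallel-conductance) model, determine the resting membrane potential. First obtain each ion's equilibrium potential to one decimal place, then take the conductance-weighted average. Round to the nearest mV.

E_Na⁺ = (24.3/1)·ln(138/22.9) = 43.6 mV
E_Cl⁻ = (24.3/-1)·ln(113/25.5) = -36.2 mV
E_K⁺ = (24.3/1)·ln(4.73/116) = -77.8 mV
Vm = (Σ gᵢEᵢ)/(Σ gᵢ) = (1.9·43.6 + 23·-36.2 + 3.7·-77.8) / (1.9 + 23 + 3.7)
= -1037.62 / 28.6 = -36.28 mV

-36 mV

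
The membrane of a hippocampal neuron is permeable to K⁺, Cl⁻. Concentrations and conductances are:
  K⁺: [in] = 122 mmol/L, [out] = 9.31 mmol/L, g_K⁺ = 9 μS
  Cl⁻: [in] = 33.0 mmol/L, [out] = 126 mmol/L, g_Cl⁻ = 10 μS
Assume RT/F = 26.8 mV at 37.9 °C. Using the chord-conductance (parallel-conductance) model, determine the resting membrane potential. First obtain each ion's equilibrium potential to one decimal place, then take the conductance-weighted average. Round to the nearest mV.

E_K⁺ = (26.8/1)·ln(9.31/122) = -69.0 mV
E_Cl⁻ = (26.8/-1)·ln(126/33.0) = -35.9 mV
Vm = (Σ gᵢEᵢ)/(Σ gᵢ) = (9·-69.0 + 10·-35.9) / (9 + 10)
= -980.00 / 19 = -51.58 mV

-52 mV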